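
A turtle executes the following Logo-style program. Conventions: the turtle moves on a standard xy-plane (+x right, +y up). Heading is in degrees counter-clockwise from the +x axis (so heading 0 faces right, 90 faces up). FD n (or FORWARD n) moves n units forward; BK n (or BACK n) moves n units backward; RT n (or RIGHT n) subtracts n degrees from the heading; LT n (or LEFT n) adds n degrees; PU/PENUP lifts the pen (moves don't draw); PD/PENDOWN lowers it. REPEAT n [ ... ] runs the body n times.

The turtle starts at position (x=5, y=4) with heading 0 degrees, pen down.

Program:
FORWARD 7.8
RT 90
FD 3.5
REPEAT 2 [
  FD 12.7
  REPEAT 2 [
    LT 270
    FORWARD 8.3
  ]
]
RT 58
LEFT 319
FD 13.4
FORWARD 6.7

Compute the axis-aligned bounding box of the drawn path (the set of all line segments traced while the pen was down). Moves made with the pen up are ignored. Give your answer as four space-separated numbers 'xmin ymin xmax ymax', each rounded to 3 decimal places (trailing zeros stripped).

Executing turtle program step by step:
Start: pos=(5,4), heading=0, pen down
FD 7.8: (5,4) -> (12.8,4) [heading=0, draw]
RT 90: heading 0 -> 270
FD 3.5: (12.8,4) -> (12.8,0.5) [heading=270, draw]
REPEAT 2 [
  -- iteration 1/2 --
  FD 12.7: (12.8,0.5) -> (12.8,-12.2) [heading=270, draw]
  REPEAT 2 [
    -- iteration 1/2 --
    LT 270: heading 270 -> 180
    FD 8.3: (12.8,-12.2) -> (4.5,-12.2) [heading=180, draw]
    -- iteration 2/2 --
    LT 270: heading 180 -> 90
    FD 8.3: (4.5,-12.2) -> (4.5,-3.9) [heading=90, draw]
  ]
  -- iteration 2/2 --
  FD 12.7: (4.5,-3.9) -> (4.5,8.8) [heading=90, draw]
  REPEAT 2 [
    -- iteration 1/2 --
    LT 270: heading 90 -> 0
    FD 8.3: (4.5,8.8) -> (12.8,8.8) [heading=0, draw]
    -- iteration 2/2 --
    LT 270: heading 0 -> 270
    FD 8.3: (12.8,8.8) -> (12.8,0.5) [heading=270, draw]
  ]
]
RT 58: heading 270 -> 212
LT 319: heading 212 -> 171
FD 13.4: (12.8,0.5) -> (-0.435,2.596) [heading=171, draw]
FD 6.7: (-0.435,2.596) -> (-7.053,3.644) [heading=171, draw]
Final: pos=(-7.053,3.644), heading=171, 10 segment(s) drawn

Segment endpoints: x in {-7.053, -0.435, 4.5, 4.5, 4.5, 5, 12.8, 12.8, 12.8}, y in {-12.2, -12.2, -3.9, 0.5, 0.5, 2.596, 3.644, 4, 8.8, 8.8}
xmin=-7.053, ymin=-12.2, xmax=12.8, ymax=8.8

Answer: -7.053 -12.2 12.8 8.8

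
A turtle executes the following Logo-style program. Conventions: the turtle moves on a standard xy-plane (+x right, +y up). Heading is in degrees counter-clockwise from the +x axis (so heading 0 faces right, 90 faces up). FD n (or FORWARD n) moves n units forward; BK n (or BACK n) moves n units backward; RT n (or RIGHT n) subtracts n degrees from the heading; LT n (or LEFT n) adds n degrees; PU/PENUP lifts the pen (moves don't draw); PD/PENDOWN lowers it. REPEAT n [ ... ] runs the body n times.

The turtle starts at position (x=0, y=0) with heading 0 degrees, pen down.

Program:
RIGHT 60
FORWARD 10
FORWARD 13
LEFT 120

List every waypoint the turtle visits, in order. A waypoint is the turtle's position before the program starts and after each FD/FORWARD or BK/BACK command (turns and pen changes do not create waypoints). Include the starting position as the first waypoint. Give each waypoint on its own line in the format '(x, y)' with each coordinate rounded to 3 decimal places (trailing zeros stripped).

Executing turtle program step by step:
Start: pos=(0,0), heading=0, pen down
RT 60: heading 0 -> 300
FD 10: (0,0) -> (5,-8.66) [heading=300, draw]
FD 13: (5,-8.66) -> (11.5,-19.919) [heading=300, draw]
LT 120: heading 300 -> 60
Final: pos=(11.5,-19.919), heading=60, 2 segment(s) drawn
Waypoints (3 total):
(0, 0)
(5, -8.66)
(11.5, -19.919)

Answer: (0, 0)
(5, -8.66)
(11.5, -19.919)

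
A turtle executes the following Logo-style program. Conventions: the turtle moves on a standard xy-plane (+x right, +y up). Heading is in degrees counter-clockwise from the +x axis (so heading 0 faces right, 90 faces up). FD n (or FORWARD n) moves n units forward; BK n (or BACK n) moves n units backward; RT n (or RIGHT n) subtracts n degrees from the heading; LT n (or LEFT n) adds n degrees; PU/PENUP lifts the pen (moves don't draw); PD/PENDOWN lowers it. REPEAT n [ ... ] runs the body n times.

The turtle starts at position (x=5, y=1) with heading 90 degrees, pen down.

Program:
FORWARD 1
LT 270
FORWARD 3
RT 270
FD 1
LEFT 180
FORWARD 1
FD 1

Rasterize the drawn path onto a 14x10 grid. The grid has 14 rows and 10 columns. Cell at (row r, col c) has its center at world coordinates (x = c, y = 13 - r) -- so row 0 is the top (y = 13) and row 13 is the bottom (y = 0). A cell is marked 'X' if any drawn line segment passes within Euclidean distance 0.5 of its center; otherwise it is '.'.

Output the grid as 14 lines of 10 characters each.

Answer: ..........
..........
..........
..........
..........
..........
..........
..........
..........
..........
........X.
.....XXXX.
.....X..X.
..........

Derivation:
Segment 0: (5,1) -> (5,2)
Segment 1: (5,2) -> (8,2)
Segment 2: (8,2) -> (8,3)
Segment 3: (8,3) -> (8,2)
Segment 4: (8,2) -> (8,1)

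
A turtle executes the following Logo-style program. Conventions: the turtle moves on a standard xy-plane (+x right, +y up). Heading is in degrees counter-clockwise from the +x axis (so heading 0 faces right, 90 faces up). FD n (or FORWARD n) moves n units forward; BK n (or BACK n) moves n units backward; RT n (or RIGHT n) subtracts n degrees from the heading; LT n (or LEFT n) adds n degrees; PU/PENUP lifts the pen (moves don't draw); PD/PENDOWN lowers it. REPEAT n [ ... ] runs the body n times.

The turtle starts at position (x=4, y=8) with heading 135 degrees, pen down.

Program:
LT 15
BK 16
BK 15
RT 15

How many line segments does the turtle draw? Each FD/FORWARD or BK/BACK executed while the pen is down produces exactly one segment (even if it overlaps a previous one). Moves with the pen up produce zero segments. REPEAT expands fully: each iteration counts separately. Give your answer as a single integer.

Executing turtle program step by step:
Start: pos=(4,8), heading=135, pen down
LT 15: heading 135 -> 150
BK 16: (4,8) -> (17.856,0) [heading=150, draw]
BK 15: (17.856,0) -> (30.847,-7.5) [heading=150, draw]
RT 15: heading 150 -> 135
Final: pos=(30.847,-7.5), heading=135, 2 segment(s) drawn
Segments drawn: 2

Answer: 2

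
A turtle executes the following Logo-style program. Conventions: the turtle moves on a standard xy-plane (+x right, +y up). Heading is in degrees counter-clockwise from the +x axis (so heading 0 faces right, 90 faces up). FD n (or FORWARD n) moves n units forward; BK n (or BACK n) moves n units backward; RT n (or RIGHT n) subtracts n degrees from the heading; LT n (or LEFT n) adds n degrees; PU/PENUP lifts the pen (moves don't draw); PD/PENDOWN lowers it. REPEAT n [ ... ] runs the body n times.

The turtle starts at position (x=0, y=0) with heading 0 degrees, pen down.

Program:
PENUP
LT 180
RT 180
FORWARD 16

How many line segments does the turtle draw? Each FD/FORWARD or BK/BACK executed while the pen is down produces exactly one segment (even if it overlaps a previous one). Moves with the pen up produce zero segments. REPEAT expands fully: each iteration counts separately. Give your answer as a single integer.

Answer: 0

Derivation:
Executing turtle program step by step:
Start: pos=(0,0), heading=0, pen down
PU: pen up
LT 180: heading 0 -> 180
RT 180: heading 180 -> 0
FD 16: (0,0) -> (16,0) [heading=0, move]
Final: pos=(16,0), heading=0, 0 segment(s) drawn
Segments drawn: 0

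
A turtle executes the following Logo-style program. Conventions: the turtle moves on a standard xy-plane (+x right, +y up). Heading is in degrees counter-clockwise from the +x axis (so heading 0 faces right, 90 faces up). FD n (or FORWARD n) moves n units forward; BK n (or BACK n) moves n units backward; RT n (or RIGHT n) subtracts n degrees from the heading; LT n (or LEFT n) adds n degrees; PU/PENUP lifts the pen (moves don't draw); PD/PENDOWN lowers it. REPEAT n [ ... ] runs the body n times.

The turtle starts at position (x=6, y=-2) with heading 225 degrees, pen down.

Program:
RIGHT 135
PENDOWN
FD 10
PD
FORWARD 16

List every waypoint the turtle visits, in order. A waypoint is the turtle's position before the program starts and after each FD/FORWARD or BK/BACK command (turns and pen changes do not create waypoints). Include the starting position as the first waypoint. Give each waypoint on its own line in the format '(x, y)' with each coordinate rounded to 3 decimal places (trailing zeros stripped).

Executing turtle program step by step:
Start: pos=(6,-2), heading=225, pen down
RT 135: heading 225 -> 90
PD: pen down
FD 10: (6,-2) -> (6,8) [heading=90, draw]
PD: pen down
FD 16: (6,8) -> (6,24) [heading=90, draw]
Final: pos=(6,24), heading=90, 2 segment(s) drawn
Waypoints (3 total):
(6, -2)
(6, 8)
(6, 24)

Answer: (6, -2)
(6, 8)
(6, 24)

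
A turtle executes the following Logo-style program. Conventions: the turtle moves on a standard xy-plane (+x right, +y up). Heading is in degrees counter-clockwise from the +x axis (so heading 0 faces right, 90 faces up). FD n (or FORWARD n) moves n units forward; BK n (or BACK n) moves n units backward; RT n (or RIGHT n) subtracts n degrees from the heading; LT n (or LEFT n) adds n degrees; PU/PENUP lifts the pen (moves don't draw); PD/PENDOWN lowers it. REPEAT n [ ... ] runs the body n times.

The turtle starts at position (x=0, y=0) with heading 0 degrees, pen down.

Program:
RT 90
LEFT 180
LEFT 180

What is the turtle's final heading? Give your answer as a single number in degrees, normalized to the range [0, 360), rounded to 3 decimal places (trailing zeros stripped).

Answer: 270

Derivation:
Executing turtle program step by step:
Start: pos=(0,0), heading=0, pen down
RT 90: heading 0 -> 270
LT 180: heading 270 -> 90
LT 180: heading 90 -> 270
Final: pos=(0,0), heading=270, 0 segment(s) drawn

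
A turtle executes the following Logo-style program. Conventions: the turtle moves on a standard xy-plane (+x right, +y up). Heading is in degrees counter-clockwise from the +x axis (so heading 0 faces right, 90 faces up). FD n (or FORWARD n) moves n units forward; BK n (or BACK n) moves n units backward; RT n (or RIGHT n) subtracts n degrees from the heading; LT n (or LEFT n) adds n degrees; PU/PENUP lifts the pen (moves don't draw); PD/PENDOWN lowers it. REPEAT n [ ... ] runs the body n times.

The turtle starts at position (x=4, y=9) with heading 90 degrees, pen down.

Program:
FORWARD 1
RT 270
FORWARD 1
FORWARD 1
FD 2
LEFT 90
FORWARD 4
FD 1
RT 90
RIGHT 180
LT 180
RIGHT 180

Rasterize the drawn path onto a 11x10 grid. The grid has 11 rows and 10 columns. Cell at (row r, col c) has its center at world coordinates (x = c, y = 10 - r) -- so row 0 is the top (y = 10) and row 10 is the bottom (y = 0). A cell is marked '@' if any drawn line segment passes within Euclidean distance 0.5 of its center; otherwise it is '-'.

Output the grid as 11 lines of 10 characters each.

Segment 0: (4,9) -> (4,10)
Segment 1: (4,10) -> (3,10)
Segment 2: (3,10) -> (2,10)
Segment 3: (2,10) -> (0,10)
Segment 4: (0,10) -> (0,6)
Segment 5: (0,6) -> (0,5)

Answer: @@@@@-----
@---@-----
@---------
@---------
@---------
@---------
----------
----------
----------
----------
----------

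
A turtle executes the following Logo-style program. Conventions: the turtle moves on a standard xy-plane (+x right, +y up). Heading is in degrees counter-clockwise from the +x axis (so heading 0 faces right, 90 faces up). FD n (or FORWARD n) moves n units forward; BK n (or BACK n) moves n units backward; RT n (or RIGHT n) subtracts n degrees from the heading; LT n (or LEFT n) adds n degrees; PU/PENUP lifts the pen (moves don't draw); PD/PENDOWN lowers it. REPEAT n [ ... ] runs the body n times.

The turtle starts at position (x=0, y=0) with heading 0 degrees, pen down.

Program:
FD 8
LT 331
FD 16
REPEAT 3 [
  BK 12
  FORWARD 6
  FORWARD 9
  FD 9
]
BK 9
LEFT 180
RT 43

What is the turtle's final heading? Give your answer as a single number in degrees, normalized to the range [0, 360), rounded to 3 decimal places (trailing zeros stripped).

Answer: 108

Derivation:
Executing turtle program step by step:
Start: pos=(0,0), heading=0, pen down
FD 8: (0,0) -> (8,0) [heading=0, draw]
LT 331: heading 0 -> 331
FD 16: (8,0) -> (21.994,-7.757) [heading=331, draw]
REPEAT 3 [
  -- iteration 1/3 --
  BK 12: (21.994,-7.757) -> (11.498,-1.939) [heading=331, draw]
  FD 6: (11.498,-1.939) -> (16.746,-4.848) [heading=331, draw]
  FD 9: (16.746,-4.848) -> (24.618,-9.211) [heading=331, draw]
  FD 9: (24.618,-9.211) -> (32.489,-13.575) [heading=331, draw]
  -- iteration 2/3 --
  BK 12: (32.489,-13.575) -> (21.994,-7.757) [heading=331, draw]
  FD 6: (21.994,-7.757) -> (27.242,-10.666) [heading=331, draw]
  FD 9: (27.242,-10.666) -> (35.113,-15.029) [heading=331, draw]
  FD 9: (35.113,-15.029) -> (42.985,-19.392) [heading=331, draw]
  -- iteration 3/3 --
  BK 12: (42.985,-19.392) -> (32.489,-13.575) [heading=331, draw]
  FD 6: (32.489,-13.575) -> (37.737,-16.484) [heading=331, draw]
  FD 9: (37.737,-16.484) -> (45.609,-20.847) [heading=331, draw]
  FD 9: (45.609,-20.847) -> (53.48,-25.21) [heading=331, draw]
]
BK 9: (53.48,-25.21) -> (45.609,-20.847) [heading=331, draw]
LT 180: heading 331 -> 151
RT 43: heading 151 -> 108
Final: pos=(45.609,-20.847), heading=108, 15 segment(s) drawn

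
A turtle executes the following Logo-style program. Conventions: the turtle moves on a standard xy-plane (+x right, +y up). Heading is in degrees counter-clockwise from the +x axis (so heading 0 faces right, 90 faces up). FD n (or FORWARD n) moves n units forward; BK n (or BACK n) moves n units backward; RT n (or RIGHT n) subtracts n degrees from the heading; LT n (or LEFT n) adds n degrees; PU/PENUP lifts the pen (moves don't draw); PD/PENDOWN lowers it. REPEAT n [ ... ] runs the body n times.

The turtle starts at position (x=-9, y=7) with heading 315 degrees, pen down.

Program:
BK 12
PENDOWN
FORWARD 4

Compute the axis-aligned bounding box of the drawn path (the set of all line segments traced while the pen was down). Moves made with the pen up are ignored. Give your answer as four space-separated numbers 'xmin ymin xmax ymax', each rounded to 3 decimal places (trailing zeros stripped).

Answer: -17.485 7 -9 15.485

Derivation:
Executing turtle program step by step:
Start: pos=(-9,7), heading=315, pen down
BK 12: (-9,7) -> (-17.485,15.485) [heading=315, draw]
PD: pen down
FD 4: (-17.485,15.485) -> (-14.657,12.657) [heading=315, draw]
Final: pos=(-14.657,12.657), heading=315, 2 segment(s) drawn

Segment endpoints: x in {-17.485, -14.657, -9}, y in {7, 12.657, 15.485}
xmin=-17.485, ymin=7, xmax=-9, ymax=15.485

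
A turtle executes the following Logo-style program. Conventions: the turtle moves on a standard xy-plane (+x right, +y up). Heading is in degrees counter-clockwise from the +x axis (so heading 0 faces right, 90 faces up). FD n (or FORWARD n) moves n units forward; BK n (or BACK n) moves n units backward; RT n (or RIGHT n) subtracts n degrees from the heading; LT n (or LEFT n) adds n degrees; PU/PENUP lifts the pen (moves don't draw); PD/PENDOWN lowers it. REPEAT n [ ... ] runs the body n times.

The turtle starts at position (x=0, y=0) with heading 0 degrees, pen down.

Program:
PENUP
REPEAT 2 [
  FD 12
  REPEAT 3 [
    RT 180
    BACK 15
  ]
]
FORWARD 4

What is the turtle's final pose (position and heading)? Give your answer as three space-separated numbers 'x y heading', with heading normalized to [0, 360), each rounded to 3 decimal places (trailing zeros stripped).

Executing turtle program step by step:
Start: pos=(0,0), heading=0, pen down
PU: pen up
REPEAT 2 [
  -- iteration 1/2 --
  FD 12: (0,0) -> (12,0) [heading=0, move]
  REPEAT 3 [
    -- iteration 1/3 --
    RT 180: heading 0 -> 180
    BK 15: (12,0) -> (27,0) [heading=180, move]
    -- iteration 2/3 --
    RT 180: heading 180 -> 0
    BK 15: (27,0) -> (12,0) [heading=0, move]
    -- iteration 3/3 --
    RT 180: heading 0 -> 180
    BK 15: (12,0) -> (27,0) [heading=180, move]
  ]
  -- iteration 2/2 --
  FD 12: (27,0) -> (15,0) [heading=180, move]
  REPEAT 3 [
    -- iteration 1/3 --
    RT 180: heading 180 -> 0
    BK 15: (15,0) -> (0,0) [heading=0, move]
    -- iteration 2/3 --
    RT 180: heading 0 -> 180
    BK 15: (0,0) -> (15,0) [heading=180, move]
    -- iteration 3/3 --
    RT 180: heading 180 -> 0
    BK 15: (15,0) -> (0,0) [heading=0, move]
  ]
]
FD 4: (0,0) -> (4,0) [heading=0, move]
Final: pos=(4,0), heading=0, 0 segment(s) drawn

Answer: 4 0 0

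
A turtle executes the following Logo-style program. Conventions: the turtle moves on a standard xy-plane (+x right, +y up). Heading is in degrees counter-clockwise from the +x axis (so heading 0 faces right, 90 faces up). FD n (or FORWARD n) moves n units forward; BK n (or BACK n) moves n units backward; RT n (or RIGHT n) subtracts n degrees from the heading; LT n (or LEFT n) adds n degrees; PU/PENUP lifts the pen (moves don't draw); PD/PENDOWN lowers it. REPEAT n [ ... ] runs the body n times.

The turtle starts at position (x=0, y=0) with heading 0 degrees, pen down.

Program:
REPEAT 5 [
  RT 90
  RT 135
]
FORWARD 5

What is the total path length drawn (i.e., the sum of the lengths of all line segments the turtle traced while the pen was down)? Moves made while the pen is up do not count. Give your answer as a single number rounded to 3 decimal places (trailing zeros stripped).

Answer: 5

Derivation:
Executing turtle program step by step:
Start: pos=(0,0), heading=0, pen down
REPEAT 5 [
  -- iteration 1/5 --
  RT 90: heading 0 -> 270
  RT 135: heading 270 -> 135
  -- iteration 2/5 --
  RT 90: heading 135 -> 45
  RT 135: heading 45 -> 270
  -- iteration 3/5 --
  RT 90: heading 270 -> 180
  RT 135: heading 180 -> 45
  -- iteration 4/5 --
  RT 90: heading 45 -> 315
  RT 135: heading 315 -> 180
  -- iteration 5/5 --
  RT 90: heading 180 -> 90
  RT 135: heading 90 -> 315
]
FD 5: (0,0) -> (3.536,-3.536) [heading=315, draw]
Final: pos=(3.536,-3.536), heading=315, 1 segment(s) drawn

Segment lengths:
  seg 1: (0,0) -> (3.536,-3.536), length = 5
Total = 5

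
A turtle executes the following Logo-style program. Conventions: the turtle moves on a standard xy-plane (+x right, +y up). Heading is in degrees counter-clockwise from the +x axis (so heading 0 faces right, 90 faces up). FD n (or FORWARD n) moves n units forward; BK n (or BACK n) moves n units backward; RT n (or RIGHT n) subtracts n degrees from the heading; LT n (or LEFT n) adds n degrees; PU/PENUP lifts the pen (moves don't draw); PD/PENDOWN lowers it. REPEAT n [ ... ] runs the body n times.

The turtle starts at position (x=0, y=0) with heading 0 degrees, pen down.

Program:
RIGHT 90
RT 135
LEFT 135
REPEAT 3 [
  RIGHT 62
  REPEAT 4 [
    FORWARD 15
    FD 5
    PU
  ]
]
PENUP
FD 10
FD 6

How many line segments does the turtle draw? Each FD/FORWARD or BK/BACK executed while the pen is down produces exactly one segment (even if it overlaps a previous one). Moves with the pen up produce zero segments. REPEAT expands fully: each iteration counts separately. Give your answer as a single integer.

Executing turtle program step by step:
Start: pos=(0,0), heading=0, pen down
RT 90: heading 0 -> 270
RT 135: heading 270 -> 135
LT 135: heading 135 -> 270
REPEAT 3 [
  -- iteration 1/3 --
  RT 62: heading 270 -> 208
  REPEAT 4 [
    -- iteration 1/4 --
    FD 15: (0,0) -> (-13.244,-7.042) [heading=208, draw]
    FD 5: (-13.244,-7.042) -> (-17.659,-9.389) [heading=208, draw]
    PU: pen up
    -- iteration 2/4 --
    FD 15: (-17.659,-9.389) -> (-30.903,-16.432) [heading=208, move]
    FD 5: (-30.903,-16.432) -> (-35.318,-18.779) [heading=208, move]
    PU: pen up
    -- iteration 3/4 --
    FD 15: (-35.318,-18.779) -> (-48.562,-25.821) [heading=208, move]
    FD 5: (-48.562,-25.821) -> (-52.977,-28.168) [heading=208, move]
    PU: pen up
    -- iteration 4/4 --
    FD 15: (-52.977,-28.168) -> (-66.221,-35.21) [heading=208, move]
    FD 5: (-66.221,-35.21) -> (-70.636,-37.558) [heading=208, move]
    PU: pen up
  ]
  -- iteration 2/3 --
  RT 62: heading 208 -> 146
  REPEAT 4 [
    -- iteration 1/4 --
    FD 15: (-70.636,-37.558) -> (-83.071,-29.17) [heading=146, move]
    FD 5: (-83.071,-29.17) -> (-87.217,-26.374) [heading=146, move]
    PU: pen up
    -- iteration 2/4 --
    FD 15: (-87.217,-26.374) -> (-99.652,-17.986) [heading=146, move]
    FD 5: (-99.652,-17.986) -> (-103.797,-15.19) [heading=146, move]
    PU: pen up
    -- iteration 3/4 --
    FD 15: (-103.797,-15.19) -> (-116.233,-6.802) [heading=146, move]
    FD 5: (-116.233,-6.802) -> (-120.378,-4.006) [heading=146, move]
    PU: pen up
    -- iteration 4/4 --
    FD 15: (-120.378,-4.006) -> (-132.814,4.382) [heading=146, move]
    FD 5: (-132.814,4.382) -> (-136.959,7.178) [heading=146, move]
    PU: pen up
  ]
  -- iteration 3/3 --
  RT 62: heading 146 -> 84
  REPEAT 4 [
    -- iteration 1/4 --
    FD 15: (-136.959,7.178) -> (-135.391,22.096) [heading=84, move]
    FD 5: (-135.391,22.096) -> (-134.868,27.068) [heading=84, move]
    PU: pen up
    -- iteration 2/4 --
    FD 15: (-134.868,27.068) -> (-133.3,41.986) [heading=84, move]
    FD 5: (-133.3,41.986) -> (-132.778,46.959) [heading=84, move]
    PU: pen up
    -- iteration 3/4 --
    FD 15: (-132.778,46.959) -> (-131.21,61.876) [heading=84, move]
    FD 5: (-131.21,61.876) -> (-130.687,66.849) [heading=84, move]
    PU: pen up
    -- iteration 4/4 --
    FD 15: (-130.687,66.849) -> (-129.119,81.767) [heading=84, move]
    FD 5: (-129.119,81.767) -> (-128.597,86.739) [heading=84, move]
    PU: pen up
  ]
]
PU: pen up
FD 10: (-128.597,86.739) -> (-127.551,96.685) [heading=84, move]
FD 6: (-127.551,96.685) -> (-126.924,102.652) [heading=84, move]
Final: pos=(-126.924,102.652), heading=84, 2 segment(s) drawn
Segments drawn: 2

Answer: 2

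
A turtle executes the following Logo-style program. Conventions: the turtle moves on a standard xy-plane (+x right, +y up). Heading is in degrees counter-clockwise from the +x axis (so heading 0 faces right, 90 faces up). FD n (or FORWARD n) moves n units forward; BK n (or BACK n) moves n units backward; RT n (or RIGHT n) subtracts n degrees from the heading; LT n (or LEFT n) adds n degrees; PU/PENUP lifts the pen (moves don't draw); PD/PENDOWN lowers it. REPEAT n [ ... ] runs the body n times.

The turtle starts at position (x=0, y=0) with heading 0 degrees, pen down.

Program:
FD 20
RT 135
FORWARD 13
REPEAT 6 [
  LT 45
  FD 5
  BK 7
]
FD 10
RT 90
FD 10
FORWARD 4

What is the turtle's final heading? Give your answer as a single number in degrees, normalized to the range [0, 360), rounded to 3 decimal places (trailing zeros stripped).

Answer: 45

Derivation:
Executing turtle program step by step:
Start: pos=(0,0), heading=0, pen down
FD 20: (0,0) -> (20,0) [heading=0, draw]
RT 135: heading 0 -> 225
FD 13: (20,0) -> (10.808,-9.192) [heading=225, draw]
REPEAT 6 [
  -- iteration 1/6 --
  LT 45: heading 225 -> 270
  FD 5: (10.808,-9.192) -> (10.808,-14.192) [heading=270, draw]
  BK 7: (10.808,-14.192) -> (10.808,-7.192) [heading=270, draw]
  -- iteration 2/6 --
  LT 45: heading 270 -> 315
  FD 5: (10.808,-7.192) -> (14.343,-10.728) [heading=315, draw]
  BK 7: (14.343,-10.728) -> (9.393,-5.778) [heading=315, draw]
  -- iteration 3/6 --
  LT 45: heading 315 -> 0
  FD 5: (9.393,-5.778) -> (14.393,-5.778) [heading=0, draw]
  BK 7: (14.393,-5.778) -> (7.393,-5.778) [heading=0, draw]
  -- iteration 4/6 --
  LT 45: heading 0 -> 45
  FD 5: (7.393,-5.778) -> (10.929,-2.243) [heading=45, draw]
  BK 7: (10.929,-2.243) -> (5.979,-7.192) [heading=45, draw]
  -- iteration 5/6 --
  LT 45: heading 45 -> 90
  FD 5: (5.979,-7.192) -> (5.979,-2.192) [heading=90, draw]
  BK 7: (5.979,-2.192) -> (5.979,-9.192) [heading=90, draw]
  -- iteration 6/6 --
  LT 45: heading 90 -> 135
  FD 5: (5.979,-9.192) -> (2.444,-5.657) [heading=135, draw]
  BK 7: (2.444,-5.657) -> (7.393,-10.607) [heading=135, draw]
]
FD 10: (7.393,-10.607) -> (0.322,-3.536) [heading=135, draw]
RT 90: heading 135 -> 45
FD 10: (0.322,-3.536) -> (7.393,3.536) [heading=45, draw]
FD 4: (7.393,3.536) -> (10.222,6.364) [heading=45, draw]
Final: pos=(10.222,6.364), heading=45, 17 segment(s) drawn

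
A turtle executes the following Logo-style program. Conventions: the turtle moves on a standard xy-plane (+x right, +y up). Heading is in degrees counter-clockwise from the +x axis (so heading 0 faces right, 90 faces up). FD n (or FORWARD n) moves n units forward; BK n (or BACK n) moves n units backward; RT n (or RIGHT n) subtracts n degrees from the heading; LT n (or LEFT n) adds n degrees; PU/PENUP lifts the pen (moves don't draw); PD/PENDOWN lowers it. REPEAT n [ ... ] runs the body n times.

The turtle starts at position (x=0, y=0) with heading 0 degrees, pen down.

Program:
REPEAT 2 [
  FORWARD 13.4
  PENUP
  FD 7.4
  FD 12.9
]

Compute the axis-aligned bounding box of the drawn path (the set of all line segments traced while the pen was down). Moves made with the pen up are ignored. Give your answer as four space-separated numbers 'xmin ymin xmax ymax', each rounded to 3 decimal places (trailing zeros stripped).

Executing turtle program step by step:
Start: pos=(0,0), heading=0, pen down
REPEAT 2 [
  -- iteration 1/2 --
  FD 13.4: (0,0) -> (13.4,0) [heading=0, draw]
  PU: pen up
  FD 7.4: (13.4,0) -> (20.8,0) [heading=0, move]
  FD 12.9: (20.8,0) -> (33.7,0) [heading=0, move]
  -- iteration 2/2 --
  FD 13.4: (33.7,0) -> (47.1,0) [heading=0, move]
  PU: pen up
  FD 7.4: (47.1,0) -> (54.5,0) [heading=0, move]
  FD 12.9: (54.5,0) -> (67.4,0) [heading=0, move]
]
Final: pos=(67.4,0), heading=0, 1 segment(s) drawn

Segment endpoints: x in {0, 13.4}, y in {0}
xmin=0, ymin=0, xmax=13.4, ymax=0

Answer: 0 0 13.4 0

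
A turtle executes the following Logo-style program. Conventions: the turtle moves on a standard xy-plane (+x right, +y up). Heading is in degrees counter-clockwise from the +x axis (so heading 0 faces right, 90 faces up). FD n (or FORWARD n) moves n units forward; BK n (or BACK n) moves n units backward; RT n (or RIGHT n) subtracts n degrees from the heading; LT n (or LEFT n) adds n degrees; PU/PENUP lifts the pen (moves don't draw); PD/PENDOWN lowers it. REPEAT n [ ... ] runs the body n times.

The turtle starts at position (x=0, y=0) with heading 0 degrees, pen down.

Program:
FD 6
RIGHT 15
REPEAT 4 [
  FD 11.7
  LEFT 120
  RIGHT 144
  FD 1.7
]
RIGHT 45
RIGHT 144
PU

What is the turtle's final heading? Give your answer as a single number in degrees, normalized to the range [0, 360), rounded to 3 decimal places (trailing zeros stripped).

Executing turtle program step by step:
Start: pos=(0,0), heading=0, pen down
FD 6: (0,0) -> (6,0) [heading=0, draw]
RT 15: heading 0 -> 345
REPEAT 4 [
  -- iteration 1/4 --
  FD 11.7: (6,0) -> (17.301,-3.028) [heading=345, draw]
  LT 120: heading 345 -> 105
  RT 144: heading 105 -> 321
  FD 1.7: (17.301,-3.028) -> (18.622,-4.098) [heading=321, draw]
  -- iteration 2/4 --
  FD 11.7: (18.622,-4.098) -> (27.715,-11.461) [heading=321, draw]
  LT 120: heading 321 -> 81
  RT 144: heading 81 -> 297
  FD 1.7: (27.715,-11.461) -> (28.487,-12.976) [heading=297, draw]
  -- iteration 3/4 --
  FD 11.7: (28.487,-12.976) -> (33.799,-23.401) [heading=297, draw]
  LT 120: heading 297 -> 57
  RT 144: heading 57 -> 273
  FD 1.7: (33.799,-23.401) -> (33.888,-25.098) [heading=273, draw]
  -- iteration 4/4 --
  FD 11.7: (33.888,-25.098) -> (34.5,-36.782) [heading=273, draw]
  LT 120: heading 273 -> 33
  RT 144: heading 33 -> 249
  FD 1.7: (34.5,-36.782) -> (33.891,-38.369) [heading=249, draw]
]
RT 45: heading 249 -> 204
RT 144: heading 204 -> 60
PU: pen up
Final: pos=(33.891,-38.369), heading=60, 9 segment(s) drawn

Answer: 60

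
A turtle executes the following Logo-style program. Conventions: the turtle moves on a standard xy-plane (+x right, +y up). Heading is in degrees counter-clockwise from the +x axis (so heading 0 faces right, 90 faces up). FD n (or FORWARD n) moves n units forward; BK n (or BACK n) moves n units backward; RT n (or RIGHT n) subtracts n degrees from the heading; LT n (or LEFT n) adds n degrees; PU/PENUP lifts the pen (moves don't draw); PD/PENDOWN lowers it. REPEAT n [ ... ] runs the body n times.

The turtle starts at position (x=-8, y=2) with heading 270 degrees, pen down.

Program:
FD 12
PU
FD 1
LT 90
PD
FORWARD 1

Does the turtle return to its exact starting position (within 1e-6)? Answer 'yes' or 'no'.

Executing turtle program step by step:
Start: pos=(-8,2), heading=270, pen down
FD 12: (-8,2) -> (-8,-10) [heading=270, draw]
PU: pen up
FD 1: (-8,-10) -> (-8,-11) [heading=270, move]
LT 90: heading 270 -> 0
PD: pen down
FD 1: (-8,-11) -> (-7,-11) [heading=0, draw]
Final: pos=(-7,-11), heading=0, 2 segment(s) drawn

Start position: (-8, 2)
Final position: (-7, -11)
Distance = 13.038; >= 1e-6 -> NOT closed

Answer: no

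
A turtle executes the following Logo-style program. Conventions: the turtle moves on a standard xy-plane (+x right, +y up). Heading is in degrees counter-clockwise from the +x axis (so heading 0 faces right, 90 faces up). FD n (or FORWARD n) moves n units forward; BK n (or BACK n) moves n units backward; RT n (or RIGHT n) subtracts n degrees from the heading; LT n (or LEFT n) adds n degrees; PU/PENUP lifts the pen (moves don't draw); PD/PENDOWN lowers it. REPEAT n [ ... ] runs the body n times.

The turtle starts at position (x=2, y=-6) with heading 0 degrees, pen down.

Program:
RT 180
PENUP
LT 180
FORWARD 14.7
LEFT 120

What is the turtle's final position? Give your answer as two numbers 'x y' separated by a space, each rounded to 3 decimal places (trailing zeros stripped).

Executing turtle program step by step:
Start: pos=(2,-6), heading=0, pen down
RT 180: heading 0 -> 180
PU: pen up
LT 180: heading 180 -> 0
FD 14.7: (2,-6) -> (16.7,-6) [heading=0, move]
LT 120: heading 0 -> 120
Final: pos=(16.7,-6), heading=120, 0 segment(s) drawn

Answer: 16.7 -6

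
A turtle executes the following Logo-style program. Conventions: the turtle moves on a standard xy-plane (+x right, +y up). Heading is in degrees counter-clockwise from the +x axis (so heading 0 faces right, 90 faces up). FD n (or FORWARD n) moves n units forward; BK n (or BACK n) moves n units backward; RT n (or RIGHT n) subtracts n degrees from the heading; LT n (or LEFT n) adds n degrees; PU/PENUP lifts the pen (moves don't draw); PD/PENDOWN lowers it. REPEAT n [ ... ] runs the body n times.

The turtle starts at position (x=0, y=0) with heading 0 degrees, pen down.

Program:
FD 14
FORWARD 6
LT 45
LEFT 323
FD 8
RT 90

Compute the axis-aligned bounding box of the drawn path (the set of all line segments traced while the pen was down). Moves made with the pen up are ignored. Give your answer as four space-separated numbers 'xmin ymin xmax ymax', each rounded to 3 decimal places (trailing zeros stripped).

Executing turtle program step by step:
Start: pos=(0,0), heading=0, pen down
FD 14: (0,0) -> (14,0) [heading=0, draw]
FD 6: (14,0) -> (20,0) [heading=0, draw]
LT 45: heading 0 -> 45
LT 323: heading 45 -> 8
FD 8: (20,0) -> (27.922,1.113) [heading=8, draw]
RT 90: heading 8 -> 278
Final: pos=(27.922,1.113), heading=278, 3 segment(s) drawn

Segment endpoints: x in {0, 14, 20, 27.922}, y in {0, 1.113}
xmin=0, ymin=0, xmax=27.922, ymax=1.113

Answer: 0 0 27.922 1.113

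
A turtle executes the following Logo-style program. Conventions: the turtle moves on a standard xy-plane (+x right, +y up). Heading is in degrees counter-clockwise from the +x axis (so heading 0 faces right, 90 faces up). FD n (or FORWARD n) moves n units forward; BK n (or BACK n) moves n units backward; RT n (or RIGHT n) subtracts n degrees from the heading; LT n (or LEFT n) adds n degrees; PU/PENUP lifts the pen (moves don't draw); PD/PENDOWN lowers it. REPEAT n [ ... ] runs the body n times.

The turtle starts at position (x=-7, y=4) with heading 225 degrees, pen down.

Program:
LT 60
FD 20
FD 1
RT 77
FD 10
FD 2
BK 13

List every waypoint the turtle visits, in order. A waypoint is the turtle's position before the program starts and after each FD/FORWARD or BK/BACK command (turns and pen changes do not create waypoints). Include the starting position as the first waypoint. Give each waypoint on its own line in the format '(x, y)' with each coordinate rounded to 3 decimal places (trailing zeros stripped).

Executing turtle program step by step:
Start: pos=(-7,4), heading=225, pen down
LT 60: heading 225 -> 285
FD 20: (-7,4) -> (-1.824,-15.319) [heading=285, draw]
FD 1: (-1.824,-15.319) -> (-1.565,-16.284) [heading=285, draw]
RT 77: heading 285 -> 208
FD 10: (-1.565,-16.284) -> (-10.394,-20.979) [heading=208, draw]
FD 2: (-10.394,-20.979) -> (-12.16,-21.918) [heading=208, draw]
BK 13: (-12.16,-21.918) -> (-0.682,-15.815) [heading=208, draw]
Final: pos=(-0.682,-15.815), heading=208, 5 segment(s) drawn
Waypoints (6 total):
(-7, 4)
(-1.824, -15.319)
(-1.565, -16.284)
(-10.394, -20.979)
(-12.16, -21.918)
(-0.682, -15.815)

Answer: (-7, 4)
(-1.824, -15.319)
(-1.565, -16.284)
(-10.394, -20.979)
(-12.16, -21.918)
(-0.682, -15.815)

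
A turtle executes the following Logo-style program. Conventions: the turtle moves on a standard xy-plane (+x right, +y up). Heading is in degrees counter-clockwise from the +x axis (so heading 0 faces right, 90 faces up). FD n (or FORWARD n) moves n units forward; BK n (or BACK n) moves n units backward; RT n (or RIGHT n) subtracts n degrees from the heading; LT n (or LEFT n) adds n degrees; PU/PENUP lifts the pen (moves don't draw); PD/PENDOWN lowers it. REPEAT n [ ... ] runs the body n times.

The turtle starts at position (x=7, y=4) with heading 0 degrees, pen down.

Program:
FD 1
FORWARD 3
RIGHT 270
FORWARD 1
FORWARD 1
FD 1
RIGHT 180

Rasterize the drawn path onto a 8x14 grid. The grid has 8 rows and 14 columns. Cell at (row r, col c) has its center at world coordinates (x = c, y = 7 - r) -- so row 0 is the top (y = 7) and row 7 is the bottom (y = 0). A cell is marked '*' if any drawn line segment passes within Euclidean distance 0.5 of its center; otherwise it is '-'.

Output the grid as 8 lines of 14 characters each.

Segment 0: (7,4) -> (8,4)
Segment 1: (8,4) -> (11,4)
Segment 2: (11,4) -> (11,5)
Segment 3: (11,5) -> (11,6)
Segment 4: (11,6) -> (11,7)

Answer: -----------*--
-----------*--
-----------*--
-------*****--
--------------
--------------
--------------
--------------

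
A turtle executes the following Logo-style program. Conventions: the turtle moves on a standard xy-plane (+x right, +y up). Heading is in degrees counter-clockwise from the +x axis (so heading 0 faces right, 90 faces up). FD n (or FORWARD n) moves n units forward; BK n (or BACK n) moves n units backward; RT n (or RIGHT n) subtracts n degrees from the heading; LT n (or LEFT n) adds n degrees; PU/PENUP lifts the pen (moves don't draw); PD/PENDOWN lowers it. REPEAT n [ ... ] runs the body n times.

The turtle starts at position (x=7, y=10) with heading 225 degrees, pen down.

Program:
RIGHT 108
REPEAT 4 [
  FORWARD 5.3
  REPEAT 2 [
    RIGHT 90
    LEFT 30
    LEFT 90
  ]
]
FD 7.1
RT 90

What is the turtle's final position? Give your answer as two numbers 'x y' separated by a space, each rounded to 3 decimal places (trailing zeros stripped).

Executing turtle program step by step:
Start: pos=(7,10), heading=225, pen down
RT 108: heading 225 -> 117
REPEAT 4 [
  -- iteration 1/4 --
  FD 5.3: (7,10) -> (4.594,14.722) [heading=117, draw]
  REPEAT 2 [
    -- iteration 1/2 --
    RT 90: heading 117 -> 27
    LT 30: heading 27 -> 57
    LT 90: heading 57 -> 147
    -- iteration 2/2 --
    RT 90: heading 147 -> 57
    LT 30: heading 57 -> 87
    LT 90: heading 87 -> 177
  ]
  -- iteration 2/4 --
  FD 5.3: (4.594,14.722) -> (-0.699,15) [heading=177, draw]
  REPEAT 2 [
    -- iteration 1/2 --
    RT 90: heading 177 -> 87
    LT 30: heading 87 -> 117
    LT 90: heading 117 -> 207
    -- iteration 2/2 --
    RT 90: heading 207 -> 117
    LT 30: heading 117 -> 147
    LT 90: heading 147 -> 237
  ]
  -- iteration 3/4 --
  FD 5.3: (-0.699,15) -> (-3.585,10.555) [heading=237, draw]
  REPEAT 2 [
    -- iteration 1/2 --
    RT 90: heading 237 -> 147
    LT 30: heading 147 -> 177
    LT 90: heading 177 -> 267
    -- iteration 2/2 --
    RT 90: heading 267 -> 177
    LT 30: heading 177 -> 207
    LT 90: heading 207 -> 297
  ]
  -- iteration 4/4 --
  FD 5.3: (-3.585,10.555) -> (-1.179,5.832) [heading=297, draw]
  REPEAT 2 [
    -- iteration 1/2 --
    RT 90: heading 297 -> 207
    LT 30: heading 207 -> 237
    LT 90: heading 237 -> 327
    -- iteration 2/2 --
    RT 90: heading 327 -> 237
    LT 30: heading 237 -> 267
    LT 90: heading 267 -> 357
  ]
]
FD 7.1: (-1.179,5.832) -> (5.911,5.461) [heading=357, draw]
RT 90: heading 357 -> 267
Final: pos=(5.911,5.461), heading=267, 5 segment(s) drawn

Answer: 5.911 5.461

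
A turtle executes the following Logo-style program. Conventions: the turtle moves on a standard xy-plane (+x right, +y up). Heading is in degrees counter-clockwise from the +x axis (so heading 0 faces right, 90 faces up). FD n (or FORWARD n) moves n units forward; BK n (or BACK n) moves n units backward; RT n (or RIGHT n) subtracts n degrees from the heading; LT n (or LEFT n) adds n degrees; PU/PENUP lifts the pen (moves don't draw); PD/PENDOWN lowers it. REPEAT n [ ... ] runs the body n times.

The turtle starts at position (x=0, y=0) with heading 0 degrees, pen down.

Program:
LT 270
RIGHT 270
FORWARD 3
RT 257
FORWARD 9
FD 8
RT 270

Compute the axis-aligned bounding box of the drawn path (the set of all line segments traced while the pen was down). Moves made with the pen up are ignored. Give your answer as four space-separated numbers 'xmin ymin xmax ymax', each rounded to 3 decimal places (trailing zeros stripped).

Executing turtle program step by step:
Start: pos=(0,0), heading=0, pen down
LT 270: heading 0 -> 270
RT 270: heading 270 -> 0
FD 3: (0,0) -> (3,0) [heading=0, draw]
RT 257: heading 0 -> 103
FD 9: (3,0) -> (0.975,8.769) [heading=103, draw]
FD 8: (0.975,8.769) -> (-0.824,16.564) [heading=103, draw]
RT 270: heading 103 -> 193
Final: pos=(-0.824,16.564), heading=193, 3 segment(s) drawn

Segment endpoints: x in {-0.824, 0, 0.975, 3}, y in {0, 8.769, 16.564}
xmin=-0.824, ymin=0, xmax=3, ymax=16.564

Answer: -0.824 0 3 16.564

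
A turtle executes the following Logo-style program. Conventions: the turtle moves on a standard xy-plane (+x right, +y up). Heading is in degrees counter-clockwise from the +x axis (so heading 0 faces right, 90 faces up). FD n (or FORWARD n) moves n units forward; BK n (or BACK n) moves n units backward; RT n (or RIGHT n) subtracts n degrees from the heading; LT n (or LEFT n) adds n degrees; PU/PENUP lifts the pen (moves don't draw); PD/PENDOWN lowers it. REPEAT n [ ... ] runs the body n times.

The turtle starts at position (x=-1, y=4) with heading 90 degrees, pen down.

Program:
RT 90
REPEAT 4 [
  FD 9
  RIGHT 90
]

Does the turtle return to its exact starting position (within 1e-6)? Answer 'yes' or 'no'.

Executing turtle program step by step:
Start: pos=(-1,4), heading=90, pen down
RT 90: heading 90 -> 0
REPEAT 4 [
  -- iteration 1/4 --
  FD 9: (-1,4) -> (8,4) [heading=0, draw]
  RT 90: heading 0 -> 270
  -- iteration 2/4 --
  FD 9: (8,4) -> (8,-5) [heading=270, draw]
  RT 90: heading 270 -> 180
  -- iteration 3/4 --
  FD 9: (8,-5) -> (-1,-5) [heading=180, draw]
  RT 90: heading 180 -> 90
  -- iteration 4/4 --
  FD 9: (-1,-5) -> (-1,4) [heading=90, draw]
  RT 90: heading 90 -> 0
]
Final: pos=(-1,4), heading=0, 4 segment(s) drawn

Start position: (-1, 4)
Final position: (-1, 4)
Distance = 0; < 1e-6 -> CLOSED

Answer: yes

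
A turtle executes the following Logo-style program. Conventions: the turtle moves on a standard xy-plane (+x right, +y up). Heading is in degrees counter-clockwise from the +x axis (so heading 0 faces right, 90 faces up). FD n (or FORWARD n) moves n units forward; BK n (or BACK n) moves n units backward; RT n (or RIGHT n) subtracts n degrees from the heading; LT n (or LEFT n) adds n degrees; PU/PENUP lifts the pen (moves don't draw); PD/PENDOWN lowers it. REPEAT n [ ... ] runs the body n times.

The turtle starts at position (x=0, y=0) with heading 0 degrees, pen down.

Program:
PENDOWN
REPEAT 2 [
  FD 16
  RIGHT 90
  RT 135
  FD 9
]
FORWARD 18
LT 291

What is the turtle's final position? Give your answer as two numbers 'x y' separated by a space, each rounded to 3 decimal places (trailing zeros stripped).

Answer: -1.678 -9.322

Derivation:
Executing turtle program step by step:
Start: pos=(0,0), heading=0, pen down
PD: pen down
REPEAT 2 [
  -- iteration 1/2 --
  FD 16: (0,0) -> (16,0) [heading=0, draw]
  RT 90: heading 0 -> 270
  RT 135: heading 270 -> 135
  FD 9: (16,0) -> (9.636,6.364) [heading=135, draw]
  -- iteration 2/2 --
  FD 16: (9.636,6.364) -> (-1.678,17.678) [heading=135, draw]
  RT 90: heading 135 -> 45
  RT 135: heading 45 -> 270
  FD 9: (-1.678,17.678) -> (-1.678,8.678) [heading=270, draw]
]
FD 18: (-1.678,8.678) -> (-1.678,-9.322) [heading=270, draw]
LT 291: heading 270 -> 201
Final: pos=(-1.678,-9.322), heading=201, 5 segment(s) drawn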